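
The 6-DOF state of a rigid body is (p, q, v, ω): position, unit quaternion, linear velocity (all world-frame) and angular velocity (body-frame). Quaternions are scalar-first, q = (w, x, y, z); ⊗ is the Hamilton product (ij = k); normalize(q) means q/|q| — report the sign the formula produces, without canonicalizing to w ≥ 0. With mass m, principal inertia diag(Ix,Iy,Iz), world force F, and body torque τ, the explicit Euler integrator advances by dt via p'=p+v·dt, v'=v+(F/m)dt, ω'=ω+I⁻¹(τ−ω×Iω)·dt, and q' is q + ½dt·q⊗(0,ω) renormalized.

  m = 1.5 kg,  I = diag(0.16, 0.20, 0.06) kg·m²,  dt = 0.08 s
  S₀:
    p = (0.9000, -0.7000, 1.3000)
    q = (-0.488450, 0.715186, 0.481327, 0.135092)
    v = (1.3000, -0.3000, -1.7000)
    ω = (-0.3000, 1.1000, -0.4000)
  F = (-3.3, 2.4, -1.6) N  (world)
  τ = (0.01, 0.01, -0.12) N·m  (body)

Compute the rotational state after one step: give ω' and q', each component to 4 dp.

ω' = (-0.3258, 1.0992, -0.5424)
q' = (-0.4983, 0.7066, 0.4691, 0.1799)

α = I⁻¹(τ − ω×Iω) = (-0.3225, -0.0100, -1.7800)
ω + α·dt = (-0.3258, 1.0992, -0.5424)
2q̇ = q⊗(0,ω) = (-0.2608671, -0.1945970, -0.2917482, 1.1264827)
q' = normalize(q + ½dt·q⊗(0,ω)) = (-0.4983, 0.7066, 0.4691, 0.1799)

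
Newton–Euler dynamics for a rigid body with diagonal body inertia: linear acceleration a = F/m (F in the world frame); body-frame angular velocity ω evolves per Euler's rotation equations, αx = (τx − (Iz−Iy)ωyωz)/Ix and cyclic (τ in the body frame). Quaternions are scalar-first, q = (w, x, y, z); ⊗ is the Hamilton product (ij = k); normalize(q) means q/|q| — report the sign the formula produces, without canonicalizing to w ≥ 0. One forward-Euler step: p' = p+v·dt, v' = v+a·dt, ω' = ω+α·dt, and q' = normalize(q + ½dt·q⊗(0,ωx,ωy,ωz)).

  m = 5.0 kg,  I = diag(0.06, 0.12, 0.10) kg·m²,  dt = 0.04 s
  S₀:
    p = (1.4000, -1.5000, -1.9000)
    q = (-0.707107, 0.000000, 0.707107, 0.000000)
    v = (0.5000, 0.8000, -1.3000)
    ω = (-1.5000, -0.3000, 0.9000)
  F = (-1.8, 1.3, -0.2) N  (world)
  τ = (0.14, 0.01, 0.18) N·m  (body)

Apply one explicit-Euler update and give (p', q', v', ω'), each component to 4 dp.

p' = (1.4200, -1.4680, -1.9520)
q' = (-0.7024, 0.0339, 0.7109, 0.0085)
v' = (0.4856, 0.8104, -1.3016)
ω' = (-1.4103, -0.3147, 0.9612)

linear accel F/m = (-0.3600, 0.2600, -0.0400)
new position p' = (1.4200, -1.4680, -1.9520)
new velocity v' = (0.4856, 0.8104, -1.3016)
precession coupling ω×(Iω) = (0.0054, 0.0540, 0.0270)
α = I⁻¹(τ − ω×Iω) = (2.2433, -0.3667, 1.5300)
ω' = ω + α·dt = (-1.4103, -0.3147, 0.9612)
q⊗(0,ω) = (0.2121321, 1.6970568, 0.2121321, 0.4242642)
updated quaternion q' = (-0.7024, 0.0339, 0.7109, 0.0085)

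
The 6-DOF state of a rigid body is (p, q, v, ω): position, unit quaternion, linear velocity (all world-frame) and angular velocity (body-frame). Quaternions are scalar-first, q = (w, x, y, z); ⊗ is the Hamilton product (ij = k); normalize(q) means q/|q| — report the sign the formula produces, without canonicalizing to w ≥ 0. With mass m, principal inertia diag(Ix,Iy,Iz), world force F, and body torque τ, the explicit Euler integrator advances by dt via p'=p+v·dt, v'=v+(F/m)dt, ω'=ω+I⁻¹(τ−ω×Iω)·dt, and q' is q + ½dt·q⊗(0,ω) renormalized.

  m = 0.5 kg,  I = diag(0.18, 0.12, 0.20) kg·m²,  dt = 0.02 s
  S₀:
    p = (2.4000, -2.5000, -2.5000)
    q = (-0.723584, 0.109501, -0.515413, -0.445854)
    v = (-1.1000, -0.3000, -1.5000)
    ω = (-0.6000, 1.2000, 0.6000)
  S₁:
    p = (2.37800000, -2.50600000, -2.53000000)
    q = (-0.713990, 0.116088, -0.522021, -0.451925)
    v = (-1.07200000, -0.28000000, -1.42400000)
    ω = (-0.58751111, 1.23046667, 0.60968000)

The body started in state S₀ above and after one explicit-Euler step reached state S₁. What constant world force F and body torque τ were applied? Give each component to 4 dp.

v₁ − v₀ = (0.02800000, 0.02000000, 0.07600000)
applied force F = (0.7000, 0.5000, 1.9000)
ω₁ − ω₀ = (0.01248889, 0.03046667, 0.00968000)
I·α + gyro = (0.1700, 0.1900, 0.1400)

F = (0.7000, 0.5000, 1.9000)
τ = (0.1700, 0.1900, 0.1400)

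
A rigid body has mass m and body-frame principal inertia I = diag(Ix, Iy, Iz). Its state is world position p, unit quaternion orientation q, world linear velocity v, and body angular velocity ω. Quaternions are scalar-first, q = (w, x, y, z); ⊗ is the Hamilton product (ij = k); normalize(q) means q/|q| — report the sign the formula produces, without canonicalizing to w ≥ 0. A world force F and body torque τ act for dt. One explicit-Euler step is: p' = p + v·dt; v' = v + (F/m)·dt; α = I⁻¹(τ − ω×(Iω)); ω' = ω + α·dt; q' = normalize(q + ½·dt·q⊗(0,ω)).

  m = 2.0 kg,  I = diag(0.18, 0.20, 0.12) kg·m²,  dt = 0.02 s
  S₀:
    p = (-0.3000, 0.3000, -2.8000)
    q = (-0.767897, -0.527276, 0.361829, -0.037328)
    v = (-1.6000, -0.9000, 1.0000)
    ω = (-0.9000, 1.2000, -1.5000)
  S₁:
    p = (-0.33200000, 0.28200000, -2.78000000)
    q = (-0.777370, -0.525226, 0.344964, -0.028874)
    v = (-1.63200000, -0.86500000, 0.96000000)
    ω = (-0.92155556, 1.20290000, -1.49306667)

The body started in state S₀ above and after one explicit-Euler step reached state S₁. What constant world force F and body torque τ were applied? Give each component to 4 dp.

v₁ − v₀ = (-0.03200000, 0.03500000, -0.04000000)
m·(v₁−v₀)/dt = (-3.2000, 3.5000, -4.0000)
ω₁ − ω₀ = (-0.02155556, 0.00290000, 0.00693333)
ω₀×(Iω₀) = (0.1440, 0.0810, -0.0216)
I·α + gyro = (-0.0500, 0.1100, 0.0200)

F = (-3.2000, 3.5000, -4.0000)
τ = (-0.0500, 0.1100, 0.0200)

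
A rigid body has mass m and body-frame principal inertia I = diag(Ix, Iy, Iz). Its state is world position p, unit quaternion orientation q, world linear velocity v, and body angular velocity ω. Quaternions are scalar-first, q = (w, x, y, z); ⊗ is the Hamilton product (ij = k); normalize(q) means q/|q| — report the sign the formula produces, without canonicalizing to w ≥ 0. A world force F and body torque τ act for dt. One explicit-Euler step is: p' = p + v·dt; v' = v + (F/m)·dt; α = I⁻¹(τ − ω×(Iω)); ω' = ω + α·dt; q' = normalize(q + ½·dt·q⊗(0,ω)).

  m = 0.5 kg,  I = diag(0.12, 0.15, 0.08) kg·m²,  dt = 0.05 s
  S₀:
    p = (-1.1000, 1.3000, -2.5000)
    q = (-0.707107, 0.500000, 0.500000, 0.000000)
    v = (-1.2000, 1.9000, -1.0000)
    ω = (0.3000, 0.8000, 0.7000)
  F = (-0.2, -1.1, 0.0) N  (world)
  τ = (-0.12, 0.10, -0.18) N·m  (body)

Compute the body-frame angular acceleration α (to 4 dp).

gyro term ω×Iω = (-0.0392, 0.0084, 0.0072)
α = I⁻¹(τ − ω×Iω) = (-0.6733, 0.6107, -2.3400)

α = (-0.6733, 0.6107, -2.3400)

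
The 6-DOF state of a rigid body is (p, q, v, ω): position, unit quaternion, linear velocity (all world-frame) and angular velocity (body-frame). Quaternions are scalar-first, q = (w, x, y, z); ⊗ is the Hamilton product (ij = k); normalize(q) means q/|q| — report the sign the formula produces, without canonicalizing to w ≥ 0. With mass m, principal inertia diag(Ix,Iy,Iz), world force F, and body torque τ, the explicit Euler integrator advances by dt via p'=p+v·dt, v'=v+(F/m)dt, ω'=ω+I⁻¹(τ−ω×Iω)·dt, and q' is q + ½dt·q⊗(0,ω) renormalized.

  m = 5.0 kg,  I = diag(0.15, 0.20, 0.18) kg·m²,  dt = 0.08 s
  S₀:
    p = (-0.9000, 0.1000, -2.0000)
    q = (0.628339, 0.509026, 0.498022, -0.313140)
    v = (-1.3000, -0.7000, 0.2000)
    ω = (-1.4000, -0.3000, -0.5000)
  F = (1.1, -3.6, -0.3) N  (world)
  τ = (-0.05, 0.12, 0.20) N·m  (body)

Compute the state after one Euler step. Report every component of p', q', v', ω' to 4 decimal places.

p + v·dt = (-1.0040, 0.0440, -1.9840)
v + (F/m)dt = (-1.2824, -0.7576, 0.1952)
angular accel α = (-0.3133, 0.7050, 0.9944)
ω' = ω + α·dt = (-1.4251, -0.2436, -0.4204)
2q̇ = q⊗(0,ω) = (0.7054730, -1.2226276, 0.5044073, 0.2303535)
q' = normalize(q + ½dt·q⊗(0,ω)) = (0.6554, 0.4593, 0.5172, -0.3034)

p' = (-1.0040, 0.0440, -1.9840)
q' = (0.6554, 0.4593, 0.5172, -0.3034)
v' = (-1.2824, -0.7576, 0.1952)
ω' = (-1.4251, -0.2436, -0.4204)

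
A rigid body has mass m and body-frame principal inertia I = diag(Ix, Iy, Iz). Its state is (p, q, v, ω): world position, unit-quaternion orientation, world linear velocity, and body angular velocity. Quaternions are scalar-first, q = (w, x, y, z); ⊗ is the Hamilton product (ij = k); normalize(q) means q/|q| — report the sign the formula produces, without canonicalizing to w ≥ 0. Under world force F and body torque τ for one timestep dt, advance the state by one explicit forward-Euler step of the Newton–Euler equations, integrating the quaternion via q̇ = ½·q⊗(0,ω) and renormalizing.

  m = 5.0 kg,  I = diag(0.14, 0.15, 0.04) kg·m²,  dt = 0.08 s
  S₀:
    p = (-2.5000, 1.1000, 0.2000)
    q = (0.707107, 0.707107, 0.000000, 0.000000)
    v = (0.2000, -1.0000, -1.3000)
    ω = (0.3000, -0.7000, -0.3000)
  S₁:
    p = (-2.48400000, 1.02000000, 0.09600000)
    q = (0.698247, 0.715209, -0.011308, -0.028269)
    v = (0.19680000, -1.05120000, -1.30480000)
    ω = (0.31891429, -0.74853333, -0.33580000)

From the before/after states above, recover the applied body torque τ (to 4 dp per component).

τ = (0.0100, -0.1000, -0.0200)

ω₁ − ω₀ = (0.01891429, -0.04853333, -0.03580000)
I·α + gyro = (0.0100, -0.1000, -0.0200)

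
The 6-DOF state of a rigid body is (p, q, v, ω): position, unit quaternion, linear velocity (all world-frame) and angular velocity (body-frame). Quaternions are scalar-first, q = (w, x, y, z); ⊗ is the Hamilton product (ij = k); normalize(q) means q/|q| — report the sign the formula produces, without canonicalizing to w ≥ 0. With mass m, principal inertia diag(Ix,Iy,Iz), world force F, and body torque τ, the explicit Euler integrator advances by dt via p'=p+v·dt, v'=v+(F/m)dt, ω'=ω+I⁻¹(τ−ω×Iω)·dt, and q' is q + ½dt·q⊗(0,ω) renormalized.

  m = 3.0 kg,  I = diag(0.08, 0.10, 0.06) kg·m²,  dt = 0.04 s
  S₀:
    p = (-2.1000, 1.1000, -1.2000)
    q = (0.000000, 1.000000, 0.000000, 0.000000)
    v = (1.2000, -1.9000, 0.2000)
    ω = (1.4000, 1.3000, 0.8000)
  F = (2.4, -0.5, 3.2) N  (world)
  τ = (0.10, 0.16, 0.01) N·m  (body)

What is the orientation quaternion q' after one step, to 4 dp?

q' = (-0.0280, 0.9991, -0.0160, 0.0260)

Hamilton product q⊗(0,ω) = (-1.4000000, 0.0000000, -0.8000000, 1.3000000)
q + ½dt·q⊗(0,ω), renormalized = (-0.0280, 0.9991, -0.0160, 0.0260)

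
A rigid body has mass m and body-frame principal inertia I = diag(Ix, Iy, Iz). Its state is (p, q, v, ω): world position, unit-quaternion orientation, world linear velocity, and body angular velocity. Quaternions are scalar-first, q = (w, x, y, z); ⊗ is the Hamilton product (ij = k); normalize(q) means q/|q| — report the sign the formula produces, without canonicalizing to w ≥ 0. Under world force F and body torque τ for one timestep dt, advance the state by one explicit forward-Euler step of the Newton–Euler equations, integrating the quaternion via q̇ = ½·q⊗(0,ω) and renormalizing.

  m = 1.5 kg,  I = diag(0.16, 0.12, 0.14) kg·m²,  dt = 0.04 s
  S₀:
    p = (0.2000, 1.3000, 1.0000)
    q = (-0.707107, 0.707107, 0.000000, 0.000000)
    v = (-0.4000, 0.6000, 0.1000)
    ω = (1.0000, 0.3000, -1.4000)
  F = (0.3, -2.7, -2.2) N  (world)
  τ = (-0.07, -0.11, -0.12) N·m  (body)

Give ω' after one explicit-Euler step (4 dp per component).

ω' = (0.9846, 0.2727, -1.4309)

α = I⁻¹(τ − ω×Iω) = (-0.3850, -0.6833, -0.7714)
new body rate ω' = (0.9846, 0.2727, -1.4309)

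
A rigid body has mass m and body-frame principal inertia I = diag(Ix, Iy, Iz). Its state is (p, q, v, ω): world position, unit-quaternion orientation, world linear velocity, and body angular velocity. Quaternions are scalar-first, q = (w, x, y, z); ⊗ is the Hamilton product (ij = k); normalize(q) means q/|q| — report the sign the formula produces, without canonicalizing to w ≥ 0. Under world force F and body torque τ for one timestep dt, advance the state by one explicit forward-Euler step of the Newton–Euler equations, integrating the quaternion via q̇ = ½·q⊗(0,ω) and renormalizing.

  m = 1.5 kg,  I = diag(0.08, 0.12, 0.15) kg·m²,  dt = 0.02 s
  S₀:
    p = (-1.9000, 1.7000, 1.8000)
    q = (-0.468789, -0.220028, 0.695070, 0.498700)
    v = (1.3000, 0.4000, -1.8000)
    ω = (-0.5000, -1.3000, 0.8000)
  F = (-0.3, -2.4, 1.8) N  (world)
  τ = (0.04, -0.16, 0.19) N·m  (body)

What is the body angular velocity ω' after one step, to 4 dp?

ω' = (-0.4822, -1.3313, 0.8219)

α = I⁻¹(τ − ω×Iω) = (0.8900, -1.5667, 1.0933)
new body rate ω' = (-0.4822, -1.3313, 0.8219)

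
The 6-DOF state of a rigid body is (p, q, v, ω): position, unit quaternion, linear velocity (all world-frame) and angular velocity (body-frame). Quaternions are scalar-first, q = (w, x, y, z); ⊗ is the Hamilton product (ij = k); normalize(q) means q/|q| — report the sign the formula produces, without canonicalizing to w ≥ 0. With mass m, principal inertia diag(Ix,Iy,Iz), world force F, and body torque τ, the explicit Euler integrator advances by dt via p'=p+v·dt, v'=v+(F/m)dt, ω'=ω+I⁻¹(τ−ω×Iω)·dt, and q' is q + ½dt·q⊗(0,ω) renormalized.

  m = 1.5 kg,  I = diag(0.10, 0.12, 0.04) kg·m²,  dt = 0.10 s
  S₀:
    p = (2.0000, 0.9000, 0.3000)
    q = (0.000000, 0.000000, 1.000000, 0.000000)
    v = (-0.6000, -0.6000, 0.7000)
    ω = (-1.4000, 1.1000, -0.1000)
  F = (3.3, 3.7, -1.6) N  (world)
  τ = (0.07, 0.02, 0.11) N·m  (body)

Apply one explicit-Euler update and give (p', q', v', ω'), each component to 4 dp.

gyro term ω×Iω = (0.0088, 0.0084, -0.0308)
angular accel α = (0.6120, 0.0967, 3.5200)
new body rate ω' = (-1.3388, 1.1097, 0.2520)
Hamilton product q⊗(0,ω) = (-1.1000000, -0.1000000, 0.0000000, 1.4000000)
q + ½dt·q⊗(0,ω), renormalized = (-0.0548, -0.0050, 0.9960, 0.0697)
linear accel F/m = (2.2000, 2.4667, -1.0667)
p + v·dt = (1.9400, 0.8400, 0.3700)
new velocity v' = (-0.3800, -0.3533, 0.5933)

p' = (1.9400, 0.8400, 0.3700)
q' = (-0.0548, -0.0050, 0.9960, 0.0697)
v' = (-0.3800, -0.3533, 0.5933)
ω' = (-1.3388, 1.1097, 0.2520)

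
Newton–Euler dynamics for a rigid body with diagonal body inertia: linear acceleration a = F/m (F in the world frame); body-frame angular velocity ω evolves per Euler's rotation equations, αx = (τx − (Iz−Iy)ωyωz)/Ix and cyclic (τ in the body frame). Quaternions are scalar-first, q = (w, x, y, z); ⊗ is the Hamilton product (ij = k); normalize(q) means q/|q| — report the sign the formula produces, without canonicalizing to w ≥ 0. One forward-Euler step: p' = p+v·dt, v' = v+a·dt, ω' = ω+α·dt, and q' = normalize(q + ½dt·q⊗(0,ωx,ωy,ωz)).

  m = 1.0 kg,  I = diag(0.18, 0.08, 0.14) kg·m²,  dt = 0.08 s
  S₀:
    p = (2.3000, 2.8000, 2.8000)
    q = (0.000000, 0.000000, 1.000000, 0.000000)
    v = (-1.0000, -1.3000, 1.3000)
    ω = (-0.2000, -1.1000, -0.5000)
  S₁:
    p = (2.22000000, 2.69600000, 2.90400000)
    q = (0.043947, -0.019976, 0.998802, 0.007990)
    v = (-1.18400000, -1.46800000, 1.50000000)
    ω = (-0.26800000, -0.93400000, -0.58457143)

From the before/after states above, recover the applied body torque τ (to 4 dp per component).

τ = (-0.1200, 0.1700, -0.1700)

ω₁ − ω₀ = (-0.06800000, 0.16600000, -0.08457143)
τ = I·(Δω/dt) + ω₀×(Iω₀) = (-0.1200, 0.1700, -0.1700)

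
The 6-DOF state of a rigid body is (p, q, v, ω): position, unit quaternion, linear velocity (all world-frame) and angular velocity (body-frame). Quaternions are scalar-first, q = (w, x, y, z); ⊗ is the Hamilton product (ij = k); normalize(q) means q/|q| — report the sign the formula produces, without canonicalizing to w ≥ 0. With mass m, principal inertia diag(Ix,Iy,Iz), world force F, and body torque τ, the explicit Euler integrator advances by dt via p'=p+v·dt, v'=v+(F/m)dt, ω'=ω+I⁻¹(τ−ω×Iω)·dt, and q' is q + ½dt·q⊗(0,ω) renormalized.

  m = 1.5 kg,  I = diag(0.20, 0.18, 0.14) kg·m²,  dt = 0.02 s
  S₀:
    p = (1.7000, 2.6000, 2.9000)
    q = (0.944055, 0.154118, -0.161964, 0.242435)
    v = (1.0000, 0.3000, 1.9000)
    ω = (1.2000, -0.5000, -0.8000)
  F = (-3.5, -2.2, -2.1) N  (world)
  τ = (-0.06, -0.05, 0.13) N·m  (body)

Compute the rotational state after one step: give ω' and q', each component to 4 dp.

ω×(Iω) gyroscopic = (-0.0160, -0.0576, 0.0120)
(τ − ω×Iω)/I = (-0.2200, 0.0422, 0.8429)
ω + α·dt = (1.1956, -0.4992, -0.7831)
Hamilton product q⊗(0,ω) = (-0.0719756, 1.3836547, -0.0578111, -0.6379462)
q' = normalize(q + ½dt·q⊗(0,ω)) = (0.9432, 0.1679, -0.1625, 0.2360)

ω' = (1.1956, -0.4992, -0.7831)
q' = (0.9432, 0.1679, -0.1625, 0.2360)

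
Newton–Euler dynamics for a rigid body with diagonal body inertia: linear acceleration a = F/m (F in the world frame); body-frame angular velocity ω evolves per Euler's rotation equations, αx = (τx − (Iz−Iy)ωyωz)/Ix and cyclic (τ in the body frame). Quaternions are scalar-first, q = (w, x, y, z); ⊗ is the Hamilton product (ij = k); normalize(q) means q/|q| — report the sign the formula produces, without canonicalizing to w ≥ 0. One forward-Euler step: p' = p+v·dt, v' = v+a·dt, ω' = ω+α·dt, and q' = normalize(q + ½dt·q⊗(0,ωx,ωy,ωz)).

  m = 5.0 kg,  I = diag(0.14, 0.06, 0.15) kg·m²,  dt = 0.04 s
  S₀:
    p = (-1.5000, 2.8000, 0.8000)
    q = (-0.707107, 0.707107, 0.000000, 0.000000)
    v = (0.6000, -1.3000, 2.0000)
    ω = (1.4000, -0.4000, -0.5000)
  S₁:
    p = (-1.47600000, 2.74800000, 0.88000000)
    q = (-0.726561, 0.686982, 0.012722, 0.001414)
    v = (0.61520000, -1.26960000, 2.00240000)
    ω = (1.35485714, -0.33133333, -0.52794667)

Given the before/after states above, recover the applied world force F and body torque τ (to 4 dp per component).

rate change Δω = (-0.04514286, 0.06866667, -0.02794667)
applied torque τ = (-0.1400, 0.1100, -0.0600)
velocity change Δv = (0.01520000, 0.03040000, 0.00240000)
F = m·Δv/dt = (1.9000, 3.8000, 0.3000)

F = (1.9000, 3.8000, 0.3000)
τ = (-0.1400, 0.1100, -0.0600)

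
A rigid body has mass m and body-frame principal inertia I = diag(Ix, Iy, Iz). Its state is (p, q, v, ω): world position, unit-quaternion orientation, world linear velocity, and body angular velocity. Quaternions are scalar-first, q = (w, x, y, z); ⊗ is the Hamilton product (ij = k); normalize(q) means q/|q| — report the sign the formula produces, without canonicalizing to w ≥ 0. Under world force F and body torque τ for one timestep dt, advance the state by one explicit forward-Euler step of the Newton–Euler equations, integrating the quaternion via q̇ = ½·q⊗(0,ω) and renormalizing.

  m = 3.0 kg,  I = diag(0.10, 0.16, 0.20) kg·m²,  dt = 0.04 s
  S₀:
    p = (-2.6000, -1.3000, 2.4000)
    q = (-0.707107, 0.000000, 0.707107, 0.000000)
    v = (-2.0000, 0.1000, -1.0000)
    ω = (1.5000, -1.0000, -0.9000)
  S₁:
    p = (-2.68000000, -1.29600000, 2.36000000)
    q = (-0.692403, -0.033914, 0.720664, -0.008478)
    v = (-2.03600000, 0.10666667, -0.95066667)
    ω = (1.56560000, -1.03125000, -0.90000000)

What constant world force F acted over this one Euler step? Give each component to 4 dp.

Δv = v₁−v₀ = (-0.03600000, 0.00666667, 0.04933333)
applied force F = (-2.7000, 0.5000, 3.7000)

F = (-2.7000, 0.5000, 3.7000)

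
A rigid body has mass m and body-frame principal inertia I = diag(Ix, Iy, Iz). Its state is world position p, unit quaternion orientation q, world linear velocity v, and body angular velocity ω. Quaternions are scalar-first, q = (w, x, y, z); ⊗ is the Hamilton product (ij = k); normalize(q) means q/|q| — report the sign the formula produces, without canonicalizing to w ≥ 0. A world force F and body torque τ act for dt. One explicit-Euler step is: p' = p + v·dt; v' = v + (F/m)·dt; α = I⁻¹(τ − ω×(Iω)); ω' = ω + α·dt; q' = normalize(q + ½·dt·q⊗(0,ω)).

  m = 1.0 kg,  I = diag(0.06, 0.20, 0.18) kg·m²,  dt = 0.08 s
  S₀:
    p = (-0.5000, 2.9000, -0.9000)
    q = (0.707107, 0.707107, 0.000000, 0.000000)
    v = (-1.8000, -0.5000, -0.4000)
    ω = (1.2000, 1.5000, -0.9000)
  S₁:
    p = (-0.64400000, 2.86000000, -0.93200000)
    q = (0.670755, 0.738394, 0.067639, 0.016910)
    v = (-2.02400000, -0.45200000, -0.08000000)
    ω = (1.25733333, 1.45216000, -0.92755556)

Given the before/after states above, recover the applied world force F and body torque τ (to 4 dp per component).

v₁ − v₀ = (-0.22400000, 0.04800000, 0.32000000)
applied force F = (-2.8000, 0.6000, 4.0000)
ω₁ − ω₀ = (0.05733333, -0.04784000, -0.02755556)
gyro term ω₀×Iω₀ = (0.0270, 0.1296, 0.2520)
τ = I·(Δω/dt) + ω₀×(Iω₀) = (0.0700, 0.0100, 0.1900)

F = (-2.8000, 0.6000, 4.0000)
τ = (0.0700, 0.0100, 0.1900)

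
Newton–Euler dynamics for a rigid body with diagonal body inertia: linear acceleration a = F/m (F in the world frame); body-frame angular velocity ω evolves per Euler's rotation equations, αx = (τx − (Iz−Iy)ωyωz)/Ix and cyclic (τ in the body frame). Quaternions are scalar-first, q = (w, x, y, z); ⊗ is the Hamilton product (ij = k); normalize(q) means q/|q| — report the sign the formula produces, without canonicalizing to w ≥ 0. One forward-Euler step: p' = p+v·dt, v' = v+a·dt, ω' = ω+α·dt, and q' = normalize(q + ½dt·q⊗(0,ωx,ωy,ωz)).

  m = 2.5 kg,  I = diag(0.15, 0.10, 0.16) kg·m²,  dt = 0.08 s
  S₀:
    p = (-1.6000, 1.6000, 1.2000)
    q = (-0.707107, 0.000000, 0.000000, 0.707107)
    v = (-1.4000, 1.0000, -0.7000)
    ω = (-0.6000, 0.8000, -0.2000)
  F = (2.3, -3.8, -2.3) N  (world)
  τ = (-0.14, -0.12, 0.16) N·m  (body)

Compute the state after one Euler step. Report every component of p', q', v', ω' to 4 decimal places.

angular accel α = (-0.8693, -1.1880, 0.8500)
new body rate ω' = (-0.6695, 0.7050, -0.1320)
q⊗(0,ω) = (0.1414214, -0.1414214, -0.9899498, 0.1414214)
updated quaternion q' = (-0.7009, -0.0057, -0.0396, 0.7122)
linear accel F/m = (0.9200, -1.5200, -0.9200)
new position p' = (-1.7120, 1.6800, 1.1440)
v' = v + a·dt = (-1.3264, 0.8784, -0.7736)

p' = (-1.7120, 1.6800, 1.1440)
q' = (-0.7009, -0.0057, -0.0396, 0.7122)
v' = (-1.3264, 0.8784, -0.7736)
ω' = (-0.6695, 0.7050, -0.1320)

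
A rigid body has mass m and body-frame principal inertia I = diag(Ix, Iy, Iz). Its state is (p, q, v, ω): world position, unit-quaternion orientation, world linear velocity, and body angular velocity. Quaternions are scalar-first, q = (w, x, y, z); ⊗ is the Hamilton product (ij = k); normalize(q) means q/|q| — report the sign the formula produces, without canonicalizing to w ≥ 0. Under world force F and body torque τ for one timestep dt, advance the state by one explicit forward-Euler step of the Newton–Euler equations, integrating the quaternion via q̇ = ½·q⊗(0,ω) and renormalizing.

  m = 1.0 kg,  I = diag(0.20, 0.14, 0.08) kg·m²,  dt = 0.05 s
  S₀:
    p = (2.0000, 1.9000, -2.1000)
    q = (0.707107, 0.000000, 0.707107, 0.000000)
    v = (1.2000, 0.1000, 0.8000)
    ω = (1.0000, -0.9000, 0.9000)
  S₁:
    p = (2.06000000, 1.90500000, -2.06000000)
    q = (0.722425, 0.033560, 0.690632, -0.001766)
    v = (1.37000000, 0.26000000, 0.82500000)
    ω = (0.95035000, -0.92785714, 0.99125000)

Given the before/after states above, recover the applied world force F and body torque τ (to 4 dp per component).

F = (3.4000, 3.2000, 0.5000)
τ = (-0.1500, 0.0300, 0.2000)

ω₁ − ω₀ = (-0.04965000, -0.02785714, 0.09125000)
ω₀×(Iω₀) = (0.0486, 0.1080, 0.0540)
applied torque τ = (-0.1500, 0.0300, 0.2000)
velocity change Δv = (0.17000000, 0.16000000, 0.02500000)
applied force F = (3.4000, 3.2000, 0.5000)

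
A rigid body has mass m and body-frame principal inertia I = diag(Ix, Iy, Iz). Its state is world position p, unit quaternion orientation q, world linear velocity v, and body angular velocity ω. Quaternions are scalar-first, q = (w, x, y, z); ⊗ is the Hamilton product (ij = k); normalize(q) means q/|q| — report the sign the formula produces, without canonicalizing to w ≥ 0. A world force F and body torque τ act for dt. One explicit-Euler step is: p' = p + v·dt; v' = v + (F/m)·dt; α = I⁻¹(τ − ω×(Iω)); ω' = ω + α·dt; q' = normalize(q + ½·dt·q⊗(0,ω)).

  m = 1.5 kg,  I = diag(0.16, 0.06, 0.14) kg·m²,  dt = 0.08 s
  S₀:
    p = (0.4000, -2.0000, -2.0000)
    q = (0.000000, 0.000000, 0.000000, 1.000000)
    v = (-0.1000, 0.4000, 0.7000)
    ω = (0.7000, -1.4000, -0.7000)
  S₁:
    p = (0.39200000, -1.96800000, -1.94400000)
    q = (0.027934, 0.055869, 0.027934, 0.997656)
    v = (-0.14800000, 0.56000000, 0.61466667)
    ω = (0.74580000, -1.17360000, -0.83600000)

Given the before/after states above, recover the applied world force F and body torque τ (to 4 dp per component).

v₁ − v₀ = (-0.04800000, 0.16000000, -0.08533333)
applied force F = (-0.9000, 3.0000, -1.6000)
ω₁ − ω₀ = (0.04580000, 0.22640000, -0.13600000)
gyro term ω₀×Iω₀ = (0.0784, -0.0098, 0.0980)
τ = I·(Δω/dt) + ω₀×(Iω₀) = (0.1700, 0.1600, -0.1400)

F = (-0.9000, 3.0000, -1.6000)
τ = (0.1700, 0.1600, -0.1400)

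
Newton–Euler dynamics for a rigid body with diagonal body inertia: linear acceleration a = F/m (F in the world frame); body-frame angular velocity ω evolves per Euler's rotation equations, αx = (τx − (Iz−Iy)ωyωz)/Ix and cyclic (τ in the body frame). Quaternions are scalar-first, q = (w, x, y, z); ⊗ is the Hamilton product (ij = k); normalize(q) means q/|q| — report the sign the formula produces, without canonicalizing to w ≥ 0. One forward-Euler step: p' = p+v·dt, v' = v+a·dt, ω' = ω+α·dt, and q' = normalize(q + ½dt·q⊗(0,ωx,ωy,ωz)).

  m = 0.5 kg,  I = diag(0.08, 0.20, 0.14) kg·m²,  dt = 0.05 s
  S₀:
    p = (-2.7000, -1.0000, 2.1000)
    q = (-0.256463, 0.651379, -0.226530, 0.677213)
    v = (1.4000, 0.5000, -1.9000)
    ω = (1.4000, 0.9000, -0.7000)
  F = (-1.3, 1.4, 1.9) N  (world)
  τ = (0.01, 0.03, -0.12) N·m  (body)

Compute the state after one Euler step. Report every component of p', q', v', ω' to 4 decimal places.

p' = (-2.6300, -0.9750, 2.0050)
q' = (-0.2620, 0.6305, -0.1970, 0.7036)
v' = (1.2700, 0.6400, -1.7100)
ω' = (1.3826, 0.8928, -0.7969)

gyro term ω×Iω = (0.0378, 0.0588, 0.1512)
α = I⁻¹(τ − ω×Iω) = (-0.3475, -0.1440, -1.9371)
new body rate ω' = (1.3826, 0.8928, -0.7969)
q⊗(0,ω) = (-0.2340045, -0.8099689, 1.1732468, 1.0829072)
updated quaternion q' = (-0.2620, 0.6305, -0.1970, 0.7036)
a = (-2.6000, 2.8000, 3.8000)
p' = p + v·dt = (-2.6300, -0.9750, 2.0050)
new velocity v' = (1.2700, 0.6400, -1.7100)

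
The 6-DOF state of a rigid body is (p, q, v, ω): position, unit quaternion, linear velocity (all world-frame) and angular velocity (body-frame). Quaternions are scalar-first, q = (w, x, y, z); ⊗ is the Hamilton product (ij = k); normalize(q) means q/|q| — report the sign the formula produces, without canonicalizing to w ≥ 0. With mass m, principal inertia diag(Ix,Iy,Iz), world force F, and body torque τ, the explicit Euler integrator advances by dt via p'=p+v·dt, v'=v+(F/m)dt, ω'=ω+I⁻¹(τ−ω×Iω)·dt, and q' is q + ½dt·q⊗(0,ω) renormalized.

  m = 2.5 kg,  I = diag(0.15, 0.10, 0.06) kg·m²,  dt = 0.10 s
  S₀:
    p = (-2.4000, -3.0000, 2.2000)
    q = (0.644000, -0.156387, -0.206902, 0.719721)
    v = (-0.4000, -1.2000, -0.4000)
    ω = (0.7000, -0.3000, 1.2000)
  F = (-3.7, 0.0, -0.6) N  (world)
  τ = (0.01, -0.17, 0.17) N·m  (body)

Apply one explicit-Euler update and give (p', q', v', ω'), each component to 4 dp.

a = F/m = (-1.4800, 0.0000, -0.2400)
p + v·dt = (-2.4400, -3.1200, 2.1600)
new velocity v' = (-0.5480, -1.2000, -0.4240)
precession coupling ω×(Iω) = (0.0144, 0.0756, 0.0105)
α = I⁻¹(τ − ω×Iω) = (-0.0293, -2.4560, 2.6583)
ω + α·dt = (0.6971, -0.5456, 1.4658)
2q̇ = q⊗(0,ω) = (-0.8162649, 0.4184339, 0.4982691, 0.9645475)
q + ½dt·q⊗(0,ω), renormalized = (0.6017, -0.1351, -0.1815, 0.7660)

p' = (-2.4400, -3.1200, 2.1600)
q' = (0.6017, -0.1351, -0.1815, 0.7660)
v' = (-0.5480, -1.2000, -0.4240)
ω' = (0.6971, -0.5456, 1.4658)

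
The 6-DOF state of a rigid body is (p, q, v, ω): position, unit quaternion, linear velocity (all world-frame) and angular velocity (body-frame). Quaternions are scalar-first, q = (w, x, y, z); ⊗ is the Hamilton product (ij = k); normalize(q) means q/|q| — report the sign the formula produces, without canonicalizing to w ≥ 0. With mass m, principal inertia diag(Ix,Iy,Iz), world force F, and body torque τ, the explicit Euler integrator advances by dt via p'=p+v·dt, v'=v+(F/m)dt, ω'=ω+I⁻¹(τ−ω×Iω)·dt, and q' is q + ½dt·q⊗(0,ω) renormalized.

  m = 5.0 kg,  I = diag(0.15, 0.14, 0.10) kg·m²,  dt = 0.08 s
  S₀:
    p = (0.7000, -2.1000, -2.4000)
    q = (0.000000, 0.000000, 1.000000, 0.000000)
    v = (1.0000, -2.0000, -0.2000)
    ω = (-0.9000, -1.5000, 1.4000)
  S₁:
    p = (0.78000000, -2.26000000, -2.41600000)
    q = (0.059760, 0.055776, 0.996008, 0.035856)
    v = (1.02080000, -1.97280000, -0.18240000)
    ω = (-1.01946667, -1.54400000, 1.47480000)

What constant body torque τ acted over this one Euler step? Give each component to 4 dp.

τ = (-0.1400, -0.1400, 0.0800)

rate change Δω = (-0.11946667, -0.04400000, 0.07480000)
ω₀×(Iω₀) = (0.0840, -0.0630, -0.0135)
τ = I·(Δω/dt) + ω₀×(Iω₀) = (-0.1400, -0.1400, 0.0800)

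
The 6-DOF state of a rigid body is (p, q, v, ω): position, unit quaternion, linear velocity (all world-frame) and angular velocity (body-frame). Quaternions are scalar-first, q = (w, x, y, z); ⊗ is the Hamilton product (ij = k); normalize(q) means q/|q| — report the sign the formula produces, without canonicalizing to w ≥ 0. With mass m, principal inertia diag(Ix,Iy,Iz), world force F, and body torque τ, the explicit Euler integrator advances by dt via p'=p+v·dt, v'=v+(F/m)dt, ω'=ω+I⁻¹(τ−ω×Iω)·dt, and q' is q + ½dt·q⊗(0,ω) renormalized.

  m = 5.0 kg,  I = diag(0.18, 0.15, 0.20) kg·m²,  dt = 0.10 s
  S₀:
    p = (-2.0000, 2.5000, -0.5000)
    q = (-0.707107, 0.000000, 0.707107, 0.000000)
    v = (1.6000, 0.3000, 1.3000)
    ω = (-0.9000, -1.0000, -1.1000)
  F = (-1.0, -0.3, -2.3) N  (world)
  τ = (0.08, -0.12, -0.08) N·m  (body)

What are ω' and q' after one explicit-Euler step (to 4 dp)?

ω' = (-0.8861, -1.0668, -1.1265)
q' = (-0.6692, -0.0070, 0.7397, 0.0704)

ω×(Iω) gyroscopic = (0.0550, -0.0198, -0.0270)
(τ − ω×Iω)/I = (0.1389, -0.6680, -0.2650)
new body rate ω' = (-0.8861, -1.0668, -1.1265)
2q̇ = q⊗(0,ω) = (0.7071070, -0.1414214, 0.7071070, 1.4142140)
q + ½dt·q⊗(0,ω), renormalized = (-0.6692, -0.0070, 0.7397, 0.0704)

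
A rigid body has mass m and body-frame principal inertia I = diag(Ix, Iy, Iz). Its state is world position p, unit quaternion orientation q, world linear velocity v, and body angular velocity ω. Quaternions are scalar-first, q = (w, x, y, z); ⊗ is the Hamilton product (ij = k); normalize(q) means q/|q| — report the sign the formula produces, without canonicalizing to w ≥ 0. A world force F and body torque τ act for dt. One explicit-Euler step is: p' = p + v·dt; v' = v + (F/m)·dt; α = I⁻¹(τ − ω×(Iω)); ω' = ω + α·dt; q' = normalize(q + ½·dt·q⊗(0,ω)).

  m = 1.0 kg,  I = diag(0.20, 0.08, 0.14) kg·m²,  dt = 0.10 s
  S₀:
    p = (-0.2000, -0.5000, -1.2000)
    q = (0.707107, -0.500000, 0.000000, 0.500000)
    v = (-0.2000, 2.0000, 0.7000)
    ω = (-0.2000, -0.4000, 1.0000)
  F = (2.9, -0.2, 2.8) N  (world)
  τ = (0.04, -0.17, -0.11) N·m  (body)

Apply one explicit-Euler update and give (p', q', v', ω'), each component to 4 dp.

a = F/m = (2.9000, -0.2000, 2.8000)
new position p' = (-0.2200, -0.3000, -1.1300)
new velocity v' = (0.0900, 1.9800, 0.9800)
α = I⁻¹(τ − ω×Iω) = (0.3200, -1.9750, -0.7171)
new body rate ω' = (-0.1680, -0.5975, 0.9283)
q⊗(0,ω) = (-0.6000000, 0.0585786, 0.1171572, 0.9071070)
q' = normalize(q + ½dt·q⊗(0,ω)) = (0.6761, -0.4963, 0.0058, 0.5445)

p' = (-0.2200, -0.3000, -1.1300)
q' = (0.6761, -0.4963, 0.0058, 0.5445)
v' = (0.0900, 1.9800, 0.9800)
ω' = (-0.1680, -0.5975, 0.9283)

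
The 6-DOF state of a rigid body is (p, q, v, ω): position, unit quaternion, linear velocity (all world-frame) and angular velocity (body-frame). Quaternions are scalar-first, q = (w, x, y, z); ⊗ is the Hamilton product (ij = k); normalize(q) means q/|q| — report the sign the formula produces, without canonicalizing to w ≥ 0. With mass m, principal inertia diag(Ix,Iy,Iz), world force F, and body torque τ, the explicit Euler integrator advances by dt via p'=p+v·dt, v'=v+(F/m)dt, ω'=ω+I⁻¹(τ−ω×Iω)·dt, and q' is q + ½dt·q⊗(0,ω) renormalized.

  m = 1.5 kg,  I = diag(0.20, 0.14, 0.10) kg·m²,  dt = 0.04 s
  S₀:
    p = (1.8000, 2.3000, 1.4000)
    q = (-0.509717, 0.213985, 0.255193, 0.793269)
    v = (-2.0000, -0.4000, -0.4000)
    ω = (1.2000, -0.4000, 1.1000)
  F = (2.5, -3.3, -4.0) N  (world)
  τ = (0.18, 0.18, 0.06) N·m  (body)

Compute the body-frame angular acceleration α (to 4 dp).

α = (0.8120, 0.3429, 0.3120)

precession coupling ω×(Iω) = (0.0176, 0.1320, 0.0288)
angular accel α = (0.8120, 0.3429, 0.3120)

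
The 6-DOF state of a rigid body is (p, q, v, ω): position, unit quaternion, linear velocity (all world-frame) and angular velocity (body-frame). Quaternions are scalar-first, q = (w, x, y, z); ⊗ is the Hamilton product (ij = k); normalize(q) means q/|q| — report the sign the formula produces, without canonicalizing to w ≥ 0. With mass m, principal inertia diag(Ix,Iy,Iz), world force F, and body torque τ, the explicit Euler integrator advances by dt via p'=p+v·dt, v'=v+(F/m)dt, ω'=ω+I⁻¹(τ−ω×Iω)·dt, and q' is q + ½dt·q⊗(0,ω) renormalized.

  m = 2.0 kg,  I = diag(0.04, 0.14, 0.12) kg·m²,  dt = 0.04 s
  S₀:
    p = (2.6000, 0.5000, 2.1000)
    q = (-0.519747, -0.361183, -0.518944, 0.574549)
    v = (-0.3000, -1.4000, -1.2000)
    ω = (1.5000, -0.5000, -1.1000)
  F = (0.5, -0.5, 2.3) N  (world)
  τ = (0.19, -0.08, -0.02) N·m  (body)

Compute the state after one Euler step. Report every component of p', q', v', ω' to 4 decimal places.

a = (0.2500, -0.2500, 1.1500)
p' = p + v·dt = (2.5880, 0.4440, 2.0520)
v + (F/m)dt = (-0.2900, -1.4100, -1.1540)
α = I⁻¹(τ − ω×Iω) = (5.0250, -1.5143, 0.4583)
ω' = ω + α·dt = (1.7010, -0.5606, -1.0817)
Hamilton product q⊗(0,ω) = (0.9143064, 0.0784924, 0.7243957, 1.5307292)
q + ½dt·q⊗(0,ω), renormalized = (-0.5011, -0.3593, -0.5041, 0.6047)

p' = (2.5880, 0.4440, 2.0520)
q' = (-0.5011, -0.3593, -0.5041, 0.6047)
v' = (-0.2900, -1.4100, -1.1540)
ω' = (1.7010, -0.5606, -1.0817)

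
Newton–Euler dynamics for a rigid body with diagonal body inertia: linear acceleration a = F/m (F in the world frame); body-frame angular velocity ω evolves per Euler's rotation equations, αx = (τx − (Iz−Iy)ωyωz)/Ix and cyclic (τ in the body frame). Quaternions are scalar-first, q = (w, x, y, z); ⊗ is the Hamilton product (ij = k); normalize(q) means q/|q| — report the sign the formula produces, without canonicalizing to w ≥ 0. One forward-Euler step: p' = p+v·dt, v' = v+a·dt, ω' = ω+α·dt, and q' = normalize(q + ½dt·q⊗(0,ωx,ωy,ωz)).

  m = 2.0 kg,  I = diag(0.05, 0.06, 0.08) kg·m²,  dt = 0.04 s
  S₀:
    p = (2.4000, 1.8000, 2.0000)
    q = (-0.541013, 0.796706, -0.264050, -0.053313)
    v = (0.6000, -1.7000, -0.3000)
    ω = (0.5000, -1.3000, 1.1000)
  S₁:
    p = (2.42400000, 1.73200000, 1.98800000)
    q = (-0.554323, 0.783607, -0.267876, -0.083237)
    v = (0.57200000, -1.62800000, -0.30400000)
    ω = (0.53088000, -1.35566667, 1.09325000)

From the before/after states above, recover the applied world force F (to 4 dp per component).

v₁ − v₀ = (-0.02800000, 0.07200000, -0.00400000)
F = m·Δv/dt = (-1.4000, 3.6000, -0.2000)

F = (-1.4000, 3.6000, -0.2000)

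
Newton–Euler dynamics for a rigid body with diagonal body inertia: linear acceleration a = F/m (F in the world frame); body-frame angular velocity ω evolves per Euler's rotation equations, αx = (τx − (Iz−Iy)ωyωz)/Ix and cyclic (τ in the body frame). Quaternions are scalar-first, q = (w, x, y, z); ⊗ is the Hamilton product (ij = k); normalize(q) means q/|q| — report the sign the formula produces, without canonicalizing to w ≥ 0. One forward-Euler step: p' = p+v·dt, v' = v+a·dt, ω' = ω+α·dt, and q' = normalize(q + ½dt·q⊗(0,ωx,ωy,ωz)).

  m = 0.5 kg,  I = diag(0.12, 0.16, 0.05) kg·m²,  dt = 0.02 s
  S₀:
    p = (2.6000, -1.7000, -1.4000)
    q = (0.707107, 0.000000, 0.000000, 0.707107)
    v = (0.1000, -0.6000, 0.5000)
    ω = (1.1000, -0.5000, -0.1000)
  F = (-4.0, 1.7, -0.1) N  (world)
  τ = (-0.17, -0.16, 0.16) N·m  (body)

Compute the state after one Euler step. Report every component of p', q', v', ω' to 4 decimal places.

p' = (2.6020, -1.7120, -1.3900)
q' = (0.7078, 0.0113, 0.0042, 0.7063)
v' = (-0.0600, -0.5320, 0.4960)
ω' = (1.0726, -0.5190, -0.0272)

(τ − ω×Iω)/I = (-1.3708, -0.9519, 3.6400)
ω' = ω + α·dt = (1.0726, -0.5190, -0.0272)
Hamilton product q⊗(0,ω) = (0.0707107, 1.1313712, 0.4242642, -0.0707107)
q + ½dt·q⊗(0,ω), renormalized = (0.7078, 0.0113, 0.0042, 0.7063)
a = (-8.0000, 3.4000, -0.2000)
p + v·dt = (2.6020, -1.7120, -1.3900)
new velocity v' = (-0.0600, -0.5320, 0.4960)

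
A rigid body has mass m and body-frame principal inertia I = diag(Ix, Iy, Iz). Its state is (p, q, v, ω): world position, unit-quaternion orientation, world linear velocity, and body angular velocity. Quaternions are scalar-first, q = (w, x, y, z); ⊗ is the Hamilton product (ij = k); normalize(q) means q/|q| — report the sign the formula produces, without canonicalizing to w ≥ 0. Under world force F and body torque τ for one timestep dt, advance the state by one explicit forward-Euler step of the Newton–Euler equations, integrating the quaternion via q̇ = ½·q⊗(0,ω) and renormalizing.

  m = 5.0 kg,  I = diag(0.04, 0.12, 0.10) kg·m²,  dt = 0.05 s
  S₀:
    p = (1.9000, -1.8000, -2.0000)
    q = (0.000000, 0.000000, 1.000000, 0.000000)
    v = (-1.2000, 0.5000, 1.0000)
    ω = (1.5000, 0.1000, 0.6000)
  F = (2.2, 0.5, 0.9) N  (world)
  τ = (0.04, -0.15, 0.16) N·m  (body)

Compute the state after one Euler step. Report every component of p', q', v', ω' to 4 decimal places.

p' = (1.8400, -1.7750, -1.9500)
q' = (-0.0025, 0.0150, 0.9992, -0.0375)
v' = (-1.1780, 0.5050, 1.0090)
ω' = (1.5515, 0.0600, 0.6740)

ω×(Iω) gyroscopic = (-0.0012, -0.0540, 0.0120)
α = I⁻¹(τ − ω×Iω) = (1.0300, -0.8000, 1.4800)
ω' = ω + α·dt = (1.5515, 0.0600, 0.6740)
q⊗(0,ω) = (-0.1000000, 0.6000000, 0.0000000, -1.5000000)
updated quaternion q' = (-0.0025, 0.0150, 0.9992, -0.0375)
a = (0.4400, 0.1000, 0.1800)
p' = p + v·dt = (1.8400, -1.7750, -1.9500)
new velocity v' = (-1.1780, 0.5050, 1.0090)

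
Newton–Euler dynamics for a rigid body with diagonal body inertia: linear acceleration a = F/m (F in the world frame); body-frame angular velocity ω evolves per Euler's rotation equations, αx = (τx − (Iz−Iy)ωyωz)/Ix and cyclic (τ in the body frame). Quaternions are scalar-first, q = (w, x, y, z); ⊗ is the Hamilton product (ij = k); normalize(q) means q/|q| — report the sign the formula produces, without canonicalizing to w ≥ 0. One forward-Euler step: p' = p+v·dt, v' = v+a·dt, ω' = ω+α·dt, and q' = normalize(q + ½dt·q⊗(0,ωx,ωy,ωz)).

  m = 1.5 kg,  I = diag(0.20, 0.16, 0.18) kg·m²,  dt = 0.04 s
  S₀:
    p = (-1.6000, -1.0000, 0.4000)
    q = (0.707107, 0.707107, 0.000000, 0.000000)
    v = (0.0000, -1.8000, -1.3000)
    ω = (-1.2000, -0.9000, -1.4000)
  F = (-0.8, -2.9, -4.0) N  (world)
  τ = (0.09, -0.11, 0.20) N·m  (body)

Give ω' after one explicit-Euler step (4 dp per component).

ω' = (-1.1870, -0.9359, -1.3460)

precession coupling ω×(Iω) = (0.0252, 0.0336, -0.0432)
(τ − ω×Iω)/I = (0.3240, -0.8975, 1.3511)
new body rate ω' = (-1.1870, -0.9359, -1.3460)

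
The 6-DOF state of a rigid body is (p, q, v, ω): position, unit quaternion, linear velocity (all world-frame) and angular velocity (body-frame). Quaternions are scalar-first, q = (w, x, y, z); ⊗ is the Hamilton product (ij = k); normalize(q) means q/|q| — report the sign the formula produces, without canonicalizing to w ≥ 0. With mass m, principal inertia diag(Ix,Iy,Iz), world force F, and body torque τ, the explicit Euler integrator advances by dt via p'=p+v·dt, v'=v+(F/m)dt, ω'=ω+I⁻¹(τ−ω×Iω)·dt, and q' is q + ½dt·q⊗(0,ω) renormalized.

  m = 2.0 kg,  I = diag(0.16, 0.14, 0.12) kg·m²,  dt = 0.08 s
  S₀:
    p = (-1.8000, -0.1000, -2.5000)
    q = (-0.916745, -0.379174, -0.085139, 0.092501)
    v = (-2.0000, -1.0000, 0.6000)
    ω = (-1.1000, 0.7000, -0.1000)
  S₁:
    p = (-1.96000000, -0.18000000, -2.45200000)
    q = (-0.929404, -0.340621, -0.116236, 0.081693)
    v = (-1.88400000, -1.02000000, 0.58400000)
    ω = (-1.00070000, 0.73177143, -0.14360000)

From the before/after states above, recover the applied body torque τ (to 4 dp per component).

ω₁ − ω₀ = (0.09930000, 0.03177143, -0.04360000)
precession coupling = (0.0014, 0.0044, 0.0154)
τ = I·(Δω/dt) + ω₀×(Iω₀) = (0.2000, 0.0600, -0.0500)

τ = (0.2000, 0.0600, -0.0500)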